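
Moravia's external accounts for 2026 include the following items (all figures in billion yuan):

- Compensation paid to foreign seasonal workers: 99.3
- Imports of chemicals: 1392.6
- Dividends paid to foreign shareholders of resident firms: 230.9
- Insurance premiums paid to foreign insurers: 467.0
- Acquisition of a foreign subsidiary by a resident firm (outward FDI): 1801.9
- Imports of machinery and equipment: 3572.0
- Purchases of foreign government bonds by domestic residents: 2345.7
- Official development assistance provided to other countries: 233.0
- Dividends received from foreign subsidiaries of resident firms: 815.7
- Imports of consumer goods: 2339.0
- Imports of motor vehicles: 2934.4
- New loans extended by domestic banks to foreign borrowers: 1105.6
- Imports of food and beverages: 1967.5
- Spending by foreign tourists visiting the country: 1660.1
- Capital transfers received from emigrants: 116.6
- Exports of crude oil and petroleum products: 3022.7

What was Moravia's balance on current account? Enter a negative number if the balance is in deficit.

-7737.2

Goods: -3572.0 - 2339.0 - 1392.6 + 3022.7 - 2934.4 - 1967.5 = -9182.8
Services: -467.0 + 1660.1 = 1193.1
Primary income: -230.9 + 815.7 - 99.3 = 485.5
Secondary income: -233.0
Current account = (-9182.8) + 1193.1 + 485.5 + (-233.0) = -7737.2
(Excluded from the current account — financial account: acquisition of a foreign subsidiary by a resident firm (outward FDI) 1801.9, purchases of foreign government bonds by domestic residents 2345.7, new loans extended by domestic banks to foreign borrowers 1105.6; capital account: capital transfers received from emigrants 116.6.)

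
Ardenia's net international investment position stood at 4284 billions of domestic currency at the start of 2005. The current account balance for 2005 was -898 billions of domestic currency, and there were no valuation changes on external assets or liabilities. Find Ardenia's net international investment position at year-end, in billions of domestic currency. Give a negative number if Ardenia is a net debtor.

With no valuation effects, change in NIIP = current account = -898
End-of-year NIIP = 4284 + (-898) = 3386

3386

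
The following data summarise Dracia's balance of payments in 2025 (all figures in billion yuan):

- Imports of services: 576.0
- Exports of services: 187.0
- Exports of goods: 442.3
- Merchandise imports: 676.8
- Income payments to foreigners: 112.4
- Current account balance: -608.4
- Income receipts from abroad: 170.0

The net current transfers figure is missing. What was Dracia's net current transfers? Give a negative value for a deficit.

-42.5

Current account = goods balance + services balance + net primary income + net secondary income
Sum of the known components = -565.9
Net current transfers = CA - (known components) = -608.4 - (-565.9) = -42.5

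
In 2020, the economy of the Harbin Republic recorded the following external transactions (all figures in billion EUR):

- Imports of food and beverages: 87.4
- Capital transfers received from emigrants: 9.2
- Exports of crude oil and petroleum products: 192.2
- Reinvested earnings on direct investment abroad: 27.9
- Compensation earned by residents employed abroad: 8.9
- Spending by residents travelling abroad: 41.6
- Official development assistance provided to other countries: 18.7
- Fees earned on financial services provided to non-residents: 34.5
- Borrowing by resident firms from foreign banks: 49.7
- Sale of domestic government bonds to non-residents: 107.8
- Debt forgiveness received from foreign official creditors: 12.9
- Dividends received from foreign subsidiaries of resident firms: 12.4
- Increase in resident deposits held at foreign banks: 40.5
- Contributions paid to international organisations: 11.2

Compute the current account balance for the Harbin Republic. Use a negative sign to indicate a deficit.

Goods: -87.4 + 192.2 = 104.8
Services: -41.6 + 34.5 = -7.1
Primary income: 27.9 + 8.9 + 12.4 = 49.2
Secondary income: -18.7 - 11.2 = -29.9
Current account = 104.8 + (-7.1) + 49.2 + (-29.9) = 117.0
(Excluded from the current account — capital account: capital transfers received from emigrants 9.2, debt forgiveness received from foreign official creditors 12.9; financial account: borrowing by resident firms from foreign banks 49.7, sale of domestic government bonds to non-residents 107.8, increase in resident deposits held at foreign banks 40.5.)

117.0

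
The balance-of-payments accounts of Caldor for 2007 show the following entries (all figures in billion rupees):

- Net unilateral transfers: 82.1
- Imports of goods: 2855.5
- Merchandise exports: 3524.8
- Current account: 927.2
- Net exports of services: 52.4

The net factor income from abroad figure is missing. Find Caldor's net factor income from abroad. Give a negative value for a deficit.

Current account = goods balance + services balance + net primary income + net secondary income
Sum of the known components = 803.8
Net factor income from abroad = CA - (known components) = 927.2 - 803.8 = 123.4

123.4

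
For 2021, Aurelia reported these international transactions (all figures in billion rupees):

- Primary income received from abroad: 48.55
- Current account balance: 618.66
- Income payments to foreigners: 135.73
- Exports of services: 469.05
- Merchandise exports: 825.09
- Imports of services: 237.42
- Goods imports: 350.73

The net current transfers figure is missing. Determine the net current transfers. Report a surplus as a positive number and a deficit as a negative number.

Current account = goods balance + services balance + net primary income + net secondary income
Sum of the known components = 618.81
Net current transfers = CA - (known components) = 618.66 - 618.81 = -0.15

-0.15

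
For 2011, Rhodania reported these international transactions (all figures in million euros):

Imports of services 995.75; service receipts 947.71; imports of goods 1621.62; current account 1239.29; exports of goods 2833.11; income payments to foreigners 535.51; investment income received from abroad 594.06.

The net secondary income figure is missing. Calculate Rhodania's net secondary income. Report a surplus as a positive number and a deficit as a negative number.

17.29

Current account = goods balance + services balance + net primary income + net secondary income
Sum of the known components = 1222.00
Net secondary income = CA - (known components) = 1239.29 - 1222.00 = 17.29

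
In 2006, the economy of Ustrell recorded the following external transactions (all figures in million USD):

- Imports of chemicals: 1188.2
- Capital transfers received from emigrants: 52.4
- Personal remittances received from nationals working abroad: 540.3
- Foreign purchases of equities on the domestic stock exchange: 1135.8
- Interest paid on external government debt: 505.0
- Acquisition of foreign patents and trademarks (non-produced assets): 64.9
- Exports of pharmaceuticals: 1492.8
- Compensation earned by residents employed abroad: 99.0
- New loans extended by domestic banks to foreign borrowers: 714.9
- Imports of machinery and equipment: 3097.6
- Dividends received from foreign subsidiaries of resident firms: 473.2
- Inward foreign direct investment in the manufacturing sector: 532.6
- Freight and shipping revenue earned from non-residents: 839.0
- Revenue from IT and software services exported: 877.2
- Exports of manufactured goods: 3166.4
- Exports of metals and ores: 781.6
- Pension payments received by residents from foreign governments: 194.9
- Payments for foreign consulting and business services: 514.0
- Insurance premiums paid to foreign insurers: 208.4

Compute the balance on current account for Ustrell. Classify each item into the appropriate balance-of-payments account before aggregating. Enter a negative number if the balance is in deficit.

2951.2

Goods: 1492.8 - 3097.6 + 3166.4 - 1188.2 + 781.6 = 1155.0
Services: -514.0 - 208.4 + 839.0 + 877.2 = 993.8
Primary income: 473.2 + 99.0 - 505.0 = 67.2
Secondary income: 540.3 + 194.9 = 735.2
Current account = 1155.0 + 993.8 + 67.2 + 735.2 = 2951.2
(Excluded from the current account — capital account: capital transfers received from emigrants 52.4, acquisition of foreign patents and trademarks (non-produced assets) 64.9; financial account: foreign purchases of equities on the domestic stock exchange 1135.8, new loans extended by domestic banks to foreign borrowers 714.9, inward foreign direct investment in the manufacturing sector 532.6.)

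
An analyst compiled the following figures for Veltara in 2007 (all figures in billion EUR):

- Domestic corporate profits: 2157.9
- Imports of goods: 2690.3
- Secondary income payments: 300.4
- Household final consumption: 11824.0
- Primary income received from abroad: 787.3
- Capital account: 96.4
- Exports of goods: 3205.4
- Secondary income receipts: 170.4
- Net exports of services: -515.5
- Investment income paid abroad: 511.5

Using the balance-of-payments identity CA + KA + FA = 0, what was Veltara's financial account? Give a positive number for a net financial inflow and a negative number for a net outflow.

Goods balance = 3205.4 - 2690.3 = 515.1
Services balance = -515.5
Trade balance (goods + services) = 515.1 + (-515.5) = -0.4
Net primary income = 787.3 - 511.5 = 275.8
Net secondary income = 170.4 - 300.4 = -130.0
Current account = -0.4 + 275.8 + (-130.0) = 145.4
Financial account = -(145.4 + 96.4) = -241.8

-241.8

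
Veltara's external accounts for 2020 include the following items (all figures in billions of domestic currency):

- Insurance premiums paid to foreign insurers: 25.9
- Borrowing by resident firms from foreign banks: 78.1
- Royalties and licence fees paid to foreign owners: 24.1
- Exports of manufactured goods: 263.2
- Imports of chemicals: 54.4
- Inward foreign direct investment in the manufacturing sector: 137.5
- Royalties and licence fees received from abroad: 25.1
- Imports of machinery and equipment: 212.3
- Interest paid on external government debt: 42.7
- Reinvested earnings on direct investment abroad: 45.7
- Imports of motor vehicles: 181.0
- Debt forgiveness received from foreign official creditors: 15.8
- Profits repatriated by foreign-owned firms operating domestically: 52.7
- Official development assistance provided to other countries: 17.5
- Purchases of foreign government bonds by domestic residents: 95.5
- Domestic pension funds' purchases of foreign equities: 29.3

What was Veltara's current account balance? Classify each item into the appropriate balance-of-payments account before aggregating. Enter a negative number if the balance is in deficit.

-276.6

Goods: 263.2 - 212.3 - 54.4 - 181.0 = -184.5
Services: -25.9 + 25.1 - 24.1 = -24.9
Primary income: -52.7 - 42.7 + 45.7 = -49.7
Secondary income: -17.5
Current account = (-184.5) + (-24.9) + (-49.7) + (-17.5) = -276.6
(Excluded from the current account — financial account: borrowing by resident firms from foreign banks 78.1, inward foreign direct investment in the manufacturing sector 137.5, purchases of foreign government bonds by domestic residents 95.5, domestic pension funds' purchases of foreign equities 29.3; capital account: debt forgiveness received from foreign official creditors 15.8.)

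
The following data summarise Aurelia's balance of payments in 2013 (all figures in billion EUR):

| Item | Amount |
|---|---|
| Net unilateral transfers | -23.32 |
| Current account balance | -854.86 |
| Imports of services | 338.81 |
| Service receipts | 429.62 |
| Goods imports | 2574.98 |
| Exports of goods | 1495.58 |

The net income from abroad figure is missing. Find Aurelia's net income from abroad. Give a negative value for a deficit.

Current account = goods balance + services balance + net primary income + net secondary income
Sum of the known components = -1011.91
Net income from abroad = CA - (known components) = -854.86 - (-1011.91) = 157.05

157.05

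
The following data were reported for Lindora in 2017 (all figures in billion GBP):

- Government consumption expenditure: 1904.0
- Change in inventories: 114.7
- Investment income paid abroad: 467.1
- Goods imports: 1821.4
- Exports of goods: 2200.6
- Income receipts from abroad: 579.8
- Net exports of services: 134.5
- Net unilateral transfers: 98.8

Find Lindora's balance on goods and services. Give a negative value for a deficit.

513.7

Goods balance = 2200.6 - 1821.4 = 379.2
Services balance = 134.5
Trade balance (goods + services) = 379.2 + 134.5 = 513.7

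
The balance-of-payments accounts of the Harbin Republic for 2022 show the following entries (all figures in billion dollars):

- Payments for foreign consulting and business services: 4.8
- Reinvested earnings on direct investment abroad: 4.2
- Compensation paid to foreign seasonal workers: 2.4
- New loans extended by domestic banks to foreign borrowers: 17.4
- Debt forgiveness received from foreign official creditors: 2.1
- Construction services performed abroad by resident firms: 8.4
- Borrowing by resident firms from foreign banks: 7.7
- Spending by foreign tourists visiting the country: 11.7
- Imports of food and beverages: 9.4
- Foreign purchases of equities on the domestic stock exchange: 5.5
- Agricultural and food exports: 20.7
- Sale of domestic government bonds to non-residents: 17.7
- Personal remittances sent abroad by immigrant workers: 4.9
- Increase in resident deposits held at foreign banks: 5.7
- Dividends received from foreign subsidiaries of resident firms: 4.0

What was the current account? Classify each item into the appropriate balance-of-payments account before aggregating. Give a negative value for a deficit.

27.5

Goods: -9.4 + 20.7 = 11.3
Services: -4.8 + 8.4 + 11.7 = 15.3
Primary income: -2.4 + 4.2 + 4.0 = 5.8
Secondary income: -4.9
Current account = 11.3 + 15.3 + 5.8 + (-4.9) = 27.5
(Excluded from the current account — financial account: new loans extended by domestic banks to foreign borrowers 17.4, borrowing by resident firms from foreign banks 7.7, foreign purchases of equities on the domestic stock exchange 5.5, sale of domestic government bonds to non-residents 17.7, increase in resident deposits held at foreign banks 5.7; capital account: debt forgiveness received from foreign official creditors 2.1.)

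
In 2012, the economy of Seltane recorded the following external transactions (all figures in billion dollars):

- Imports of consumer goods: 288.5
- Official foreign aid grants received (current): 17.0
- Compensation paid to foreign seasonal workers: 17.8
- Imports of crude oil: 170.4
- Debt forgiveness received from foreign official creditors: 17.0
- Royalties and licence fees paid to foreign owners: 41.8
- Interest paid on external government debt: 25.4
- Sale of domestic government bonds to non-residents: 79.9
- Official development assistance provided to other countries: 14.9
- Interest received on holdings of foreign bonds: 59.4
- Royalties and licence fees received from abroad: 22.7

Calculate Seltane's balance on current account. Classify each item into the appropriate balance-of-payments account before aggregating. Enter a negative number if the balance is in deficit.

Goods: -170.4 - 288.5 = -458.9
Services: -41.8 + 22.7 = -19.1
Primary income: -25.4 + 59.4 - 17.8 = 16.2
Secondary income: -14.9 + 17.0 = 2.1
Current account = (-458.9) + (-19.1) + 16.2 + 2.1 = -459.7
(Excluded from the current account — capital account: debt forgiveness received from foreign official creditors 17.0; financial account: sale of domestic government bonds to non-residents 79.9.)

-459.7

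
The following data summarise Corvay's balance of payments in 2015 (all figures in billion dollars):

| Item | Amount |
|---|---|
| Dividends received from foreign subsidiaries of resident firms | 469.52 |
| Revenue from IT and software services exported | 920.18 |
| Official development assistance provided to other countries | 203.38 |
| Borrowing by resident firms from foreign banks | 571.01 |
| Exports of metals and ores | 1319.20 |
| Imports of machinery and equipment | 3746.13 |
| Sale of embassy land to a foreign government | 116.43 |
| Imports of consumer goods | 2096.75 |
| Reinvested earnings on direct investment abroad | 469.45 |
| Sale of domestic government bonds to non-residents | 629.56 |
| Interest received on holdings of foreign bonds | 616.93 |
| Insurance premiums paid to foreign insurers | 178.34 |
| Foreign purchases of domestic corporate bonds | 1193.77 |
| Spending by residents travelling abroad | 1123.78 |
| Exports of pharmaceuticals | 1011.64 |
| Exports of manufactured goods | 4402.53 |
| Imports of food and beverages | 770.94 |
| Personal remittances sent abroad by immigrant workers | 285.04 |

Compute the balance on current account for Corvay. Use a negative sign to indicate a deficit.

805.09

Goods: 1011.64 - 3746.13 - 2096.75 - 770.94 + 1319.20 + 4402.53 = 119.55
Services: -1123.78 - 178.34 + 920.18 = -381.94
Primary income: 469.52 + 616.93 + 469.45 = 1555.90
Secondary income: -203.38 - 285.04 = -488.42
Current account = 119.55 + (-381.94) + 1555.90 + (-488.42) = 805.09
(Excluded from the current account — financial account: borrowing by resident firms from foreign banks 571.01, sale of domestic government bonds to non-residents 629.56, foreign purchases of domestic corporate bonds 1193.77; capital account: sale of embassy land to a foreign government 116.43.)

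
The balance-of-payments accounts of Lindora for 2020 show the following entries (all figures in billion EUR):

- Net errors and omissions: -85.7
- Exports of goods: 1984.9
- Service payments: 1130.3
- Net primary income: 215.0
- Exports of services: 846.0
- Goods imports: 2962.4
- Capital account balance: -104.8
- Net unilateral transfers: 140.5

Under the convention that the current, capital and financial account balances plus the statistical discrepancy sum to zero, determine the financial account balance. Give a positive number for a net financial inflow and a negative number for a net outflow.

1096.8

Goods balance = 1984.9 - 2962.4 = -977.5
Services balance = 846.0 - 1130.3 = -284.3
Trade balance (goods + services) = -977.5 + (-284.3) = -1261.8
Net primary income = 215.0
Net secondary income = 140.5
Current account = -1261.8 + 215.0 + 140.5 = -906.3
Financial account = -(-906.3 + (-104.8) + (-85.7)) = 1096.8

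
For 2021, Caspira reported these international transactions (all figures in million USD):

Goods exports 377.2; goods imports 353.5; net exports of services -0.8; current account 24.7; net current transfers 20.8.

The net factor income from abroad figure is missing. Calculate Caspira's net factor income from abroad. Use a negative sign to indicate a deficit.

Current account = goods balance + services balance + net primary income + net secondary income
Sum of the known components = 43.7
Net factor income from abroad = CA - (known components) = 24.7 - 43.7 = -19.0

-19.0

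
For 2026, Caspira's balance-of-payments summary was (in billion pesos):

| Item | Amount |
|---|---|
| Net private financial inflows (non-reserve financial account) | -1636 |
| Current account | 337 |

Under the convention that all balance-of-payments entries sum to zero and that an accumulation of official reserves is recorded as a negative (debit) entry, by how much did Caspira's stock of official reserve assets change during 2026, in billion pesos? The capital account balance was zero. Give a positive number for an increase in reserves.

Official reserve transactions balance = -(337 + (-1636)) = 1299
An accumulation of reserves is recorded as a debit (negative entry), so the change in the stock of reserves is the negative of that balance.
Change in official reserves = -(1299) = -1299

-1299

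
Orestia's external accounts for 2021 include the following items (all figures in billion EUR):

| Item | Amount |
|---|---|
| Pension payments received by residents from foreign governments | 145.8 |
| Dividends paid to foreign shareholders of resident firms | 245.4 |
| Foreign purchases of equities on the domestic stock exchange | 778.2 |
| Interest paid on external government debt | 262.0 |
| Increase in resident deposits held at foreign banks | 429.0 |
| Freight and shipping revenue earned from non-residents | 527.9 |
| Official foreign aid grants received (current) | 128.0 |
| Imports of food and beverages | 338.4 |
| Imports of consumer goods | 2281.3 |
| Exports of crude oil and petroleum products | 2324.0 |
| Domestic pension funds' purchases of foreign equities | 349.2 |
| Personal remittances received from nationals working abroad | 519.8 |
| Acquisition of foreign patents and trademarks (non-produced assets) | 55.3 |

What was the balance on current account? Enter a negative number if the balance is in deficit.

Goods: -338.4 - 2281.3 + 2324.0 = -295.7
Services: 527.9
Primary income: -245.4 - 262.0 = -507.4
Secondary income: 128.0 + 519.8 + 145.8 = 793.6
Current account = (-295.7) + 527.9 + (-507.4) + 793.6 = 518.4
(Excluded from the current account — financial account: foreign purchases of equities on the domestic stock exchange 778.2, increase in resident deposits held at foreign banks 429.0, domestic pension funds' purchases of foreign equities 349.2; capital account: acquisition of foreign patents and trademarks (non-produced assets) 55.3.)

518.4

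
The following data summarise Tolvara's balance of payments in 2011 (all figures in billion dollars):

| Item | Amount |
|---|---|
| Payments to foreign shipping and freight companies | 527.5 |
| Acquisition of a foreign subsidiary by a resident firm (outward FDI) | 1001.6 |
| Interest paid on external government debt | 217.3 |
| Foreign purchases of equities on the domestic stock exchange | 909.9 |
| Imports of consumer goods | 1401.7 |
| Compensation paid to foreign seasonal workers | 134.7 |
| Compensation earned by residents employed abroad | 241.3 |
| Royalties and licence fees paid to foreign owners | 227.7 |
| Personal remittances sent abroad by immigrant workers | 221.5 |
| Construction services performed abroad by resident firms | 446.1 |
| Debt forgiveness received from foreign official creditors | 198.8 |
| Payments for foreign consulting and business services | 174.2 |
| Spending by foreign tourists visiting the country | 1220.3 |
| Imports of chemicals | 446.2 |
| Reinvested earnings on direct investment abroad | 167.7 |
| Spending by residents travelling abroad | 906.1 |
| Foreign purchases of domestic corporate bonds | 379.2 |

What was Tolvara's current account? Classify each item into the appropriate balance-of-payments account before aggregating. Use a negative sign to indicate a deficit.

-2181.5

Goods: -1401.7 - 446.2 = -1847.9
Services: -527.5 + 1220.3 + 446.1 - 174.2 - 906.1 - 227.7 = -169.1
Primary income: 167.7 - 217.3 - 134.7 + 241.3 = 57.0
Secondary income: -221.5
Current account = (-1847.9) + (-169.1) + 57.0 + (-221.5) = -2181.5
(Excluded from the current account — financial account: acquisition of a foreign subsidiary by a resident firm (outward FDI) 1001.6, foreign purchases of equities on the domestic stock exchange 909.9, foreign purchases of domestic corporate bonds 379.2; capital account: debt forgiveness received from foreign official creditors 198.8.)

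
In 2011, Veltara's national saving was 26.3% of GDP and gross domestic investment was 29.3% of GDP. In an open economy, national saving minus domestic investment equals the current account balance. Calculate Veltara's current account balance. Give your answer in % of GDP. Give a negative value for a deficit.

-3.0

CA = S - I = 26.3 - 29.3 = -3.0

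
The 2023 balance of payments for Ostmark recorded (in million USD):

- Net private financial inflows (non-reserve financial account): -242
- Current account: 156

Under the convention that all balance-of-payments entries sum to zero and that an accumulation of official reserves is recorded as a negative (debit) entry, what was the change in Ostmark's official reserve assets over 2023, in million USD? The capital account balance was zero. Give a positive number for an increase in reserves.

Official reserve transactions balance = -(156 + (-242)) = 86
An accumulation of reserves is recorded as a debit (negative entry), so the change in the stock of reserves is the negative of that balance.
Change in official reserves = -(86) = -86

-86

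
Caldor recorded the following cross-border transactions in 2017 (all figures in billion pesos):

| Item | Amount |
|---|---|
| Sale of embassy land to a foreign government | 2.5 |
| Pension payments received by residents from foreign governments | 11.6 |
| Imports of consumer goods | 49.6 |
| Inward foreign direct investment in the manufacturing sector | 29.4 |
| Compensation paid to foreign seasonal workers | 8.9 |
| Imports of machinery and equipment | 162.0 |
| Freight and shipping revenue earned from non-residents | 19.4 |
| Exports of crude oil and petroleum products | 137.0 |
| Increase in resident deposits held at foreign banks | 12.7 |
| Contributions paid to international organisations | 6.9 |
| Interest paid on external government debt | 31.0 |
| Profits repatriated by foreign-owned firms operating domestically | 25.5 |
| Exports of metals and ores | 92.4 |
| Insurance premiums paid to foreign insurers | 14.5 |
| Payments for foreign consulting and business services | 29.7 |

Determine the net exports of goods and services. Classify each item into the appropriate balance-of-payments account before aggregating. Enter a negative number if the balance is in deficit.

Goods: 92.4 + 137.0 - 49.6 - 162.0 = 17.8
Services: 19.4 - 14.5 - 29.7 = -24.8
Trade balance = 17.8 + (-24.8) = -7.0
(Excluded from the trade balance — capital account: sale of embassy land to a foreign government 2.5; secondary income: pension payments received by residents from foreign governments 11.6, contributions paid to international organisations 6.9; financial account: inward foreign direct investment in the manufacturing sector 29.4, increase in resident deposits held at foreign banks 12.7; primary income: compensation paid to foreign seasonal workers 8.9, interest paid on external government debt 31.0, profits repatriated by foreign-owned firms operating domestically 25.5.)

-7.0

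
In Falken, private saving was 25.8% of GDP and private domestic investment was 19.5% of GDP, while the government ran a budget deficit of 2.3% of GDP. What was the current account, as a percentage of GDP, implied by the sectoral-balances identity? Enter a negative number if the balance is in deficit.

4.0

By the sectoral-balances identity, CA = (S_private - I) + (T - G).
Private balance = 25.8 - 19.5 = 6.3
Government balance (T - G) = -2.3
CA = 6.3 + (-2.3) = 4.0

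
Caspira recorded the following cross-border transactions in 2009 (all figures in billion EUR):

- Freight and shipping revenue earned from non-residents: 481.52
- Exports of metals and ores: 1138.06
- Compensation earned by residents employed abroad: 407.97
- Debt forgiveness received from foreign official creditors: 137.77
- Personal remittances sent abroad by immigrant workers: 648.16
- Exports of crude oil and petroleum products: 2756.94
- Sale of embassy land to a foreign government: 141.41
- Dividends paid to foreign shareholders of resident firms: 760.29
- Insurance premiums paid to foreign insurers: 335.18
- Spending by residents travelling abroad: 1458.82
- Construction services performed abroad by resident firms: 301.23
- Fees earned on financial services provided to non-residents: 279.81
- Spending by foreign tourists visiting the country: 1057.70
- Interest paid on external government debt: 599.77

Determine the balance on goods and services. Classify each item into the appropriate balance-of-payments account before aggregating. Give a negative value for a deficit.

4221.26

Goods: 1138.06 + 2756.94 = 3895.00
Services: 1057.70 - 1458.82 - 335.18 + 301.23 + 279.81 + 481.52 = 326.26
Trade balance = 3895.00 + 326.26 = 4221.26
(Excluded from the trade balance — primary income: compensation earned by residents employed abroad 407.97, dividends paid to foreign shareholders of resident firms 760.29, interest paid on external government debt 599.77; capital account: debt forgiveness received from foreign official creditors 137.77, sale of embassy land to a foreign government 141.41; secondary income: personal remittances sent abroad by immigrant workers 648.16.)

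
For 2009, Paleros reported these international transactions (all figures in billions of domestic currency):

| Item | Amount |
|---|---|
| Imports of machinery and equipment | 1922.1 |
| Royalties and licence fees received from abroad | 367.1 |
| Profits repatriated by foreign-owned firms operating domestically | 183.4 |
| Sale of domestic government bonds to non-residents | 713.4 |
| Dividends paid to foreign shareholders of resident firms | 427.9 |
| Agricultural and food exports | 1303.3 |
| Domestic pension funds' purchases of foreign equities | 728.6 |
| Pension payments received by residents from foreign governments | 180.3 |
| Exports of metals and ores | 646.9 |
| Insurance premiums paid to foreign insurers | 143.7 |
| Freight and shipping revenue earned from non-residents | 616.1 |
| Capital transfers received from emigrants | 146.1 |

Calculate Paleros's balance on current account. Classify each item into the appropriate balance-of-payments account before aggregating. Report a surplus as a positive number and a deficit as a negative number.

436.6

Goods: 646.9 + 1303.3 - 1922.1 = 28.1
Services: 616.1 - 143.7 + 367.1 = 839.5
Primary income: -427.9 - 183.4 = -611.3
Secondary income: 180.3
Current account = 28.1 + 839.5 + (-611.3) + 180.3 = 436.6
(Excluded from the current account — financial account: sale of domestic government bonds to non-residents 713.4, domestic pension funds' purchases of foreign equities 728.6; capital account: capital transfers received from emigrants 146.1.)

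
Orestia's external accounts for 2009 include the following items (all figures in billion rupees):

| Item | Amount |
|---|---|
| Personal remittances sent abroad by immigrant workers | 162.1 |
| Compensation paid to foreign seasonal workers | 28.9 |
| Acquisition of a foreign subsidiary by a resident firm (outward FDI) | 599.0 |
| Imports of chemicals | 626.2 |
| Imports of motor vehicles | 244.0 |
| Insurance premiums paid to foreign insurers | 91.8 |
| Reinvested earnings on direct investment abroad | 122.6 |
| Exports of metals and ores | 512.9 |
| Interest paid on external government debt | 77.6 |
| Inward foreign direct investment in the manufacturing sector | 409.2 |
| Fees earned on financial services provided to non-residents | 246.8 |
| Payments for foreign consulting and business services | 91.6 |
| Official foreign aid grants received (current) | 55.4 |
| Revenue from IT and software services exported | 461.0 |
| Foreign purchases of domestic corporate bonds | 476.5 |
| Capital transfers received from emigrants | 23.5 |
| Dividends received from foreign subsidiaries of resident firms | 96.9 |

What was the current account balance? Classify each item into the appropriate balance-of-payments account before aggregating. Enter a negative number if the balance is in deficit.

Goods: -626.2 - 244.0 + 512.9 = -357.3
Services: -91.6 + 246.8 - 91.8 + 461.0 = 524.4
Primary income: -28.9 - 77.6 + 96.9 + 122.6 = 113.0
Secondary income: -162.1 + 55.4 = -106.7
Current account = (-357.3) + 524.4 + 113.0 + (-106.7) = 173.4
(Excluded from the current account — financial account: acquisition of a foreign subsidiary by a resident firm (outward FDI) 599.0, inward foreign direct investment in the manufacturing sector 409.2, foreign purchases of domestic corporate bonds 476.5; capital account: capital transfers received from emigrants 23.5.)

173.4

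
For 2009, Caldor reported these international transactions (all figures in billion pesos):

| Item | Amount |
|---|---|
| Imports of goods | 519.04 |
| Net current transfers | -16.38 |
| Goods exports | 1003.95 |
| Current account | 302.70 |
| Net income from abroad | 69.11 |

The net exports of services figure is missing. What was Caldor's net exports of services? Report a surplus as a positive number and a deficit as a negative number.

-234.94

Current account = goods balance + services balance + net primary income + net secondary income
Sum of the known components = 537.64
Net exports of services = CA - (known components) = 302.70 - 537.64 = -234.94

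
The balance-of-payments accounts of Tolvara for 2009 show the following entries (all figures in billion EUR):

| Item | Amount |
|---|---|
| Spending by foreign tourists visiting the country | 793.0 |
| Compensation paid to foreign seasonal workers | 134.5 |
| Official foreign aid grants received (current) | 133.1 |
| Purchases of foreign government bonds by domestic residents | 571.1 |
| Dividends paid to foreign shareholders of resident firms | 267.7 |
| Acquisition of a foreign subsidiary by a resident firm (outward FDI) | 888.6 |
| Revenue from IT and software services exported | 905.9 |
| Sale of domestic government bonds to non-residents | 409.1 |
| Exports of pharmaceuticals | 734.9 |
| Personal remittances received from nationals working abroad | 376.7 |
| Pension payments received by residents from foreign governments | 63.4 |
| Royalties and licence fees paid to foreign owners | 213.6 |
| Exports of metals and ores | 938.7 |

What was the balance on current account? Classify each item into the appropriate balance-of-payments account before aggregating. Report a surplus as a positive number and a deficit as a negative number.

3329.9

Goods: 734.9 + 938.7 = 1673.6
Services: 793.0 - 213.6 + 905.9 = 1485.3
Primary income: -134.5 - 267.7 = -402.2
Secondary income: 63.4 + 376.7 + 133.1 = 573.2
Current account = 1673.6 + 1485.3 + (-402.2) + 573.2 = 3329.9
(Excluded from the current account — financial account: purchases of foreign government bonds by domestic residents 571.1, acquisition of a foreign subsidiary by a resident firm (outward FDI) 888.6, sale of domestic government bonds to non-residents 409.1.)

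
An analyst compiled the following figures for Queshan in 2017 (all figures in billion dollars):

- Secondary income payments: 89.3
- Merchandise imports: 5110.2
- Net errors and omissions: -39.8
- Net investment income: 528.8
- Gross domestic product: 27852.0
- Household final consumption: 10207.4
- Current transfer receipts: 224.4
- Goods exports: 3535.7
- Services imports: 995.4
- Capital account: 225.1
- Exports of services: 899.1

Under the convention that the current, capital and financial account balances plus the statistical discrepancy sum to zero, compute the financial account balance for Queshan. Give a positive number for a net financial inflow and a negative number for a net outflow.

Goods balance = 3535.7 - 5110.2 = -1574.5
Services balance = 899.1 - 995.4 = -96.3
Trade balance (goods + services) = -1574.5 + (-96.3) = -1670.8
Net primary income = 528.8
Net secondary income = 224.4 - 89.3 = 135.1
Current account = -1670.8 + 528.8 + 135.1 = -1006.9
Financial account = -(-1006.9 + 225.1 + (-39.8)) = 821.6

821.6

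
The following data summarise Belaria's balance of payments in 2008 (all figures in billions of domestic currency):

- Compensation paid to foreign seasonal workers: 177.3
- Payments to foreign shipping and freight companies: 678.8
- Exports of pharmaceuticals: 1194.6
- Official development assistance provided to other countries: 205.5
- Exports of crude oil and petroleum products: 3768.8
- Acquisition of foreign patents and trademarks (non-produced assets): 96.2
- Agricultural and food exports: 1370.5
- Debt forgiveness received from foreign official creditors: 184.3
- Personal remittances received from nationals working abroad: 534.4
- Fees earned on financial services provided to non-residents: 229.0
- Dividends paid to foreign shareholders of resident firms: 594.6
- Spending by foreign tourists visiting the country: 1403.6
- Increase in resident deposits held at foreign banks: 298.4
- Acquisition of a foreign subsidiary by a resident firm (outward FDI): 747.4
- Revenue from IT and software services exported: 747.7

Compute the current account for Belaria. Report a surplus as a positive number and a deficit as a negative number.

7592.4

Goods: 3768.8 + 1370.5 + 1194.6 = 6333.9
Services: 229.0 - 678.8 + 1403.6 + 747.7 = 1701.5
Primary income: -177.3 - 594.6 = -771.9
Secondary income: 534.4 - 205.5 = 328.9
Current account = 6333.9 + 1701.5 + (-771.9) + 328.9 = 7592.4
(Excluded from the current account — capital account: acquisition of foreign patents and trademarks (non-produced assets) 96.2, debt forgiveness received from foreign official creditors 184.3; financial account: increase in resident deposits held at foreign banks 298.4, acquisition of a foreign subsidiary by a resident firm (outward FDI) 747.4.)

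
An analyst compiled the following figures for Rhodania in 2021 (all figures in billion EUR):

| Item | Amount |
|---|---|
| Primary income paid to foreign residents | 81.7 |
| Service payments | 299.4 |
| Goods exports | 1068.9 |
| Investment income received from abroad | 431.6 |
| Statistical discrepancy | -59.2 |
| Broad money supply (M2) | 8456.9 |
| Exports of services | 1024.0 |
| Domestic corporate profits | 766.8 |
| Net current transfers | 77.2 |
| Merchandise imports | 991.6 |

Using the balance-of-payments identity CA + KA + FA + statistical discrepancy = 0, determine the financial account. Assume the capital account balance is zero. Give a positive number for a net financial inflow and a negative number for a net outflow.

-1169.8

Goods balance = 1068.9 - 991.6 = 77.3
Services balance = 1024.0 - 299.4 = 724.6
Trade balance (goods + services) = 77.3 + 724.6 = 801.9
Net primary income = 431.6 - 81.7 = 349.9
Net secondary income = 77.2
Current account = 801.9 + 349.9 + 77.2 = 1229.0
Financial account = -(1229.0 + (-59.2)) = -1169.8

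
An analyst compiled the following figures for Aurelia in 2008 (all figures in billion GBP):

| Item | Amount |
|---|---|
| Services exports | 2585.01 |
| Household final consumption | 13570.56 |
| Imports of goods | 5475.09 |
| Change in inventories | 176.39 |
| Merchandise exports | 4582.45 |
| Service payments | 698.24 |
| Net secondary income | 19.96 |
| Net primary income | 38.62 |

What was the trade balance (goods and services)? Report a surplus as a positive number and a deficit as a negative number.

Goods balance = 4582.45 - 5475.09 = -892.64
Services balance = 2585.01 - 698.24 = 1886.77
Trade balance (goods + services) = -892.64 + 1886.77 = 994.13

994.13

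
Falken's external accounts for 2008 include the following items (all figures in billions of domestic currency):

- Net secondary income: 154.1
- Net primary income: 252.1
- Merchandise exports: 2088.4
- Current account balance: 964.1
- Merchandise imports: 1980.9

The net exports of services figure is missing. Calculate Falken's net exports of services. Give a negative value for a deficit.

450.4

Current account = goods balance + services balance + net primary income + net secondary income
Sum of the known components = 513.7
Net exports of services = CA - (known components) = 964.1 - 513.7 = 450.4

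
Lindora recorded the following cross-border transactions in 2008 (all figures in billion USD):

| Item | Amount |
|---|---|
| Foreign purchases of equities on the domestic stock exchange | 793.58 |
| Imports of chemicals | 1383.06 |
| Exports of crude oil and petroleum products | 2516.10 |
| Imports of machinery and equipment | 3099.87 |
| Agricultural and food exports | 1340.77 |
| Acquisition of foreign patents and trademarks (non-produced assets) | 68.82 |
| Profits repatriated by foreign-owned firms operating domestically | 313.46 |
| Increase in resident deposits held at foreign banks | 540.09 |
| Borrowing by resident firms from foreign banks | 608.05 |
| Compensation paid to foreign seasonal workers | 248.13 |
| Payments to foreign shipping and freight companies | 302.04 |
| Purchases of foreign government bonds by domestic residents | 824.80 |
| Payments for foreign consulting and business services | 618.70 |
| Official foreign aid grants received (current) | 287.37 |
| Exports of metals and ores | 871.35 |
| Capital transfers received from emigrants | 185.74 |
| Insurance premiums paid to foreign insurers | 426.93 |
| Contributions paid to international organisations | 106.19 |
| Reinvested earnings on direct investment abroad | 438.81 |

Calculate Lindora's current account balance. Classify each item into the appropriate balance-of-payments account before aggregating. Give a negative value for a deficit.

Goods: 871.35 - 1383.06 + 1340.77 - 3099.87 + 2516.10 = 245.29
Services: -618.70 - 302.04 - 426.93 = -1347.67
Primary income: -313.46 - 248.13 + 438.81 = -122.78
Secondary income: 287.37 - 106.19 = 181.18
Current account = 245.29 + (-1347.67) + (-122.78) + 181.18 = -1043.98
(Excluded from the current account — financial account: foreign purchases of equities on the domestic stock exchange 793.58, increase in resident deposits held at foreign banks 540.09, borrowing by resident firms from foreign banks 608.05, purchases of foreign government bonds by domestic residents 824.80; capital account: acquisition of foreign patents and trademarks (non-produced assets) 68.82, capital transfers received from emigrants 185.74.)

-1043.98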